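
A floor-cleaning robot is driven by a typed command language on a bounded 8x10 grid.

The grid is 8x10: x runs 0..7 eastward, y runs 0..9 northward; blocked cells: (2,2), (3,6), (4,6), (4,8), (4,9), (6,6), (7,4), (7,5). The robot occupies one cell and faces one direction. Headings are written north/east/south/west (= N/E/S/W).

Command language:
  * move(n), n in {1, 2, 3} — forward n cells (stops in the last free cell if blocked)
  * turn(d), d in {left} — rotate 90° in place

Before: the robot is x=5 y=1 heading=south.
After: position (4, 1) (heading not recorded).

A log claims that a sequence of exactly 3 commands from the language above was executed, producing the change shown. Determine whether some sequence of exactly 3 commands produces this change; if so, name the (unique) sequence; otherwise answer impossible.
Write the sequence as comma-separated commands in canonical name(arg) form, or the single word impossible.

impossible

checked all 3-command options: none fits.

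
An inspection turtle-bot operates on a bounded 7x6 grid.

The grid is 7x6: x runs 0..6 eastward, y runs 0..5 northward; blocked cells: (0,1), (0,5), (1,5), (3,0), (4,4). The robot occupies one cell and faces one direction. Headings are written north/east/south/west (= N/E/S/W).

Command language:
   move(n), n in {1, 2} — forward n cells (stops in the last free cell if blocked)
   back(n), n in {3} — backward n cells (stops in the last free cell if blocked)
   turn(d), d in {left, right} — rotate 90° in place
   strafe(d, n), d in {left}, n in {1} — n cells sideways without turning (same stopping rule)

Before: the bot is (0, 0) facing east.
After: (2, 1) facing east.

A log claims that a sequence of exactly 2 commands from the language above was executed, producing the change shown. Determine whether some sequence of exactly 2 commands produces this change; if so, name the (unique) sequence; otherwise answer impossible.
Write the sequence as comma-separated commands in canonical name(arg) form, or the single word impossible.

move(2), strafe(left, 1)

key: heading stays E — no command in the sequence turns
t0: (0, 0) facing east
1. move(2) → (2, 0) facing east
2. strafe(left, 1) → (2, 1) facing east
uniquely the one of 36 2-step routes that fits.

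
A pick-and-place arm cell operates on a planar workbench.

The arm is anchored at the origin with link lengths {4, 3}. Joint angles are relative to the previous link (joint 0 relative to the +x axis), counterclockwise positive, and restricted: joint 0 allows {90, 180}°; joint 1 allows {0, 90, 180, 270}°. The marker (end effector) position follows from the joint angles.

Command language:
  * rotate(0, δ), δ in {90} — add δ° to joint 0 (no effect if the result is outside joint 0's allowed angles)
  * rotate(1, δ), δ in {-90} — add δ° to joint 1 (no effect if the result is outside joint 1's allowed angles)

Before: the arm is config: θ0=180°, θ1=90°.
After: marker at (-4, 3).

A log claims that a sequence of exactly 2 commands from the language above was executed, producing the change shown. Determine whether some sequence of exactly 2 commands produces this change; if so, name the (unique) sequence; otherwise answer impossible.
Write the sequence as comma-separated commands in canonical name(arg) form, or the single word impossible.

initial: config: θ0=180°, θ1=90°
step 1 (rotate(1, -90)): config: θ0=180°, θ1=0°
step 2 (rotate(1, -90)): config: θ0=180°, θ1=270°
uniquely the one of 4 2-step routes that fits.

rotate(1, -90), rotate(1, -90)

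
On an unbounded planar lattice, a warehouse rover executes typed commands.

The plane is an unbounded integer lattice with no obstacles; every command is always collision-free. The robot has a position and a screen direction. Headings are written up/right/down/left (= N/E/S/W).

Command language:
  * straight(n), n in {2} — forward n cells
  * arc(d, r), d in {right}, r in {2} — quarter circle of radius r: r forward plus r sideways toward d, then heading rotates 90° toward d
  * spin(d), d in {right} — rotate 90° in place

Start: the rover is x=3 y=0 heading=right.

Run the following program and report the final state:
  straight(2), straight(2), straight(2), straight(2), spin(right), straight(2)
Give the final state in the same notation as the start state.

x=11 y=-2 heading=down

begin: x=3 y=0 heading=right
1. straight(2) → x=5 y=0 heading=right
2. straight(2) → x=7 y=0 heading=right
3. straight(2) → x=9 y=0 heading=right
4. straight(2) → x=11 y=0 heading=right
5. spin(right) → x=11 y=0 heading=down
6. straight(2) → x=11 y=-2 heading=down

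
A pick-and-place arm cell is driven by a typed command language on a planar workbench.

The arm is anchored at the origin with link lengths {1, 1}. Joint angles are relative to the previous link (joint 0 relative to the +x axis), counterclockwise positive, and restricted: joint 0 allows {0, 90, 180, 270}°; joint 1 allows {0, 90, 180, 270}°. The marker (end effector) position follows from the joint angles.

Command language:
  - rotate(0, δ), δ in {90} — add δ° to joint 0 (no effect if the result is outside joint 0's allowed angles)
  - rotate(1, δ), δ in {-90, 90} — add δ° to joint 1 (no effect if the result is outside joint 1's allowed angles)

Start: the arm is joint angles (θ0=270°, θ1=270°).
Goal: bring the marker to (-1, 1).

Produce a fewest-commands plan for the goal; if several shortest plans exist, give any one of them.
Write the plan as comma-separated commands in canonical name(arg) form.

initial: joint angles (θ0=270°, θ1=270°)
[1] after rotate(0, 90): joint angles (θ0=0°, θ1=270°)
[2] after rotate(0, 90): joint angles (θ0=90°, θ1=270°)
[3] after rotate(0, 90): joint angles (θ0=180°, θ1=270°)
minimal: 3 command(s), checked below 3.

rotate(0, 90), rotate(0, 90), rotate(0, 90)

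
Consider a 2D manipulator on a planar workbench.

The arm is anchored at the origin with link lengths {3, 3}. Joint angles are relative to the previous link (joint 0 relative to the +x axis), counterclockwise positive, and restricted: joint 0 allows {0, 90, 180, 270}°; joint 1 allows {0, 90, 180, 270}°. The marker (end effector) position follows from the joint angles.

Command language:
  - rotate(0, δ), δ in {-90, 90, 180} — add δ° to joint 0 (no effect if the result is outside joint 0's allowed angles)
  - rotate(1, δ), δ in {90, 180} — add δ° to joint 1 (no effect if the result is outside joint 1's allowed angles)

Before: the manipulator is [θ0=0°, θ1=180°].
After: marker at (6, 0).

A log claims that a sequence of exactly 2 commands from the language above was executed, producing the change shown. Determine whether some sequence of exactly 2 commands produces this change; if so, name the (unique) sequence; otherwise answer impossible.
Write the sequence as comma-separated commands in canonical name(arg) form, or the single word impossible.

from: [θ0=0°, θ1=180°]
t=1 rotate(1, 90) ⇒ [θ0=0°, θ1=270°]
t=2 rotate(1, 90) ⇒ [θ0=0°, θ1=0°]
all 25 alternatives checked — unique.

rotate(1, 90), rotate(1, 90)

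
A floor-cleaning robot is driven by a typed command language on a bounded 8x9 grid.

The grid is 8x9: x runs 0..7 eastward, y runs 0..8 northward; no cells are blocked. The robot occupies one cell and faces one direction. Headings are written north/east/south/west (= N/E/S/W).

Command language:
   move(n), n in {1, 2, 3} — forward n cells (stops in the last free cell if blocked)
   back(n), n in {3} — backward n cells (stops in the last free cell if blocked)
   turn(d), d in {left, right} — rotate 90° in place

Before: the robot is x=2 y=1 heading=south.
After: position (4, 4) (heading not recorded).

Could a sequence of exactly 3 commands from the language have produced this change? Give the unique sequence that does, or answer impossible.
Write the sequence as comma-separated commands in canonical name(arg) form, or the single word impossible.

key: running move(2) before back(3) would end elsewhere — order is forced
initial: x=2 y=1 heading=south
step 1 (back(3)): x=2 y=4 heading=south
step 2 (turn(left)): x=2 y=4 heading=east
step 3 (move(2)): x=4 y=4 heading=east
uniquely the one of 216 3-step routes that fits.

back(3), turn(left), move(2)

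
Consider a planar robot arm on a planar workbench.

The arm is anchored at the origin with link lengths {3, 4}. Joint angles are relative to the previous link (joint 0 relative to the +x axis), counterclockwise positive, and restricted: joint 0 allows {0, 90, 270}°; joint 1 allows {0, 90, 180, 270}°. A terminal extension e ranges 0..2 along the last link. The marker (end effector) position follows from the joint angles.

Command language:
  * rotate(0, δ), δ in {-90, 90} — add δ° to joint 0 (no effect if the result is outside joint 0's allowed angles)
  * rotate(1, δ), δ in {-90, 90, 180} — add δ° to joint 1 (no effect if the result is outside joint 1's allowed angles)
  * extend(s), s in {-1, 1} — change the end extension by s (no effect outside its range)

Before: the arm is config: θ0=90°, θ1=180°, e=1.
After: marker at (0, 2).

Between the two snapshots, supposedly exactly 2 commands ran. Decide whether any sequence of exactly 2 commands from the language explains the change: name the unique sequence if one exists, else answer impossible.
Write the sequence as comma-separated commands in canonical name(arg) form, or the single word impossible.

rotate(0, -90), rotate(0, -90)

start: config: θ0=90°, θ1=180°, e=1
t=1 rotate(0, -90) ⇒ config: θ0=0°, θ1=180°, e=1
t=2 rotate(0, -90) ⇒ config: θ0=270°, θ1=180°, e=1
no rival 2-sequence matches.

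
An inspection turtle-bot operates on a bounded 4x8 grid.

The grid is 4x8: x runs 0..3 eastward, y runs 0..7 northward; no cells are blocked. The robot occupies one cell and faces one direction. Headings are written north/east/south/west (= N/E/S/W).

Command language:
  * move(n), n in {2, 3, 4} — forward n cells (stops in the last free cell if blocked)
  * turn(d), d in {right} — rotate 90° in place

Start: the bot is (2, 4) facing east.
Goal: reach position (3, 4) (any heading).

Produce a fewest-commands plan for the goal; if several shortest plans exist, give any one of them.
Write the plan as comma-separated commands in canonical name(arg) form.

move(4)

from: (2, 4) facing east
t=1 move(4) ⇒ (3, 4) facing east
minimal: 1 command(s), checked below 1.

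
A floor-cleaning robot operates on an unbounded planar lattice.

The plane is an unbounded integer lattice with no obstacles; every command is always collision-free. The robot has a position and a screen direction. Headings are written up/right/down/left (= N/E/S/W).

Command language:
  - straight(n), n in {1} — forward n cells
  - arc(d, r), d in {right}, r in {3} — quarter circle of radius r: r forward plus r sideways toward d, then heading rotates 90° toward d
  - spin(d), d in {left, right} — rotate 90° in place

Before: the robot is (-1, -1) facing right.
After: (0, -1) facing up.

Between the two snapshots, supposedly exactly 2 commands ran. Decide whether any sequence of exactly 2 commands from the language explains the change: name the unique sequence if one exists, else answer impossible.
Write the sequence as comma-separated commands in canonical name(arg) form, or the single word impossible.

key: order matters: swapping straight(1) and spin(left) lands elsewhere
begin: (-1, -1) facing right
1. straight(1) → (0, -1) facing right
2. spin(left) → (0, -1) facing up
uniquely the one of 16 2-step routes that fits.

straight(1), spin(left)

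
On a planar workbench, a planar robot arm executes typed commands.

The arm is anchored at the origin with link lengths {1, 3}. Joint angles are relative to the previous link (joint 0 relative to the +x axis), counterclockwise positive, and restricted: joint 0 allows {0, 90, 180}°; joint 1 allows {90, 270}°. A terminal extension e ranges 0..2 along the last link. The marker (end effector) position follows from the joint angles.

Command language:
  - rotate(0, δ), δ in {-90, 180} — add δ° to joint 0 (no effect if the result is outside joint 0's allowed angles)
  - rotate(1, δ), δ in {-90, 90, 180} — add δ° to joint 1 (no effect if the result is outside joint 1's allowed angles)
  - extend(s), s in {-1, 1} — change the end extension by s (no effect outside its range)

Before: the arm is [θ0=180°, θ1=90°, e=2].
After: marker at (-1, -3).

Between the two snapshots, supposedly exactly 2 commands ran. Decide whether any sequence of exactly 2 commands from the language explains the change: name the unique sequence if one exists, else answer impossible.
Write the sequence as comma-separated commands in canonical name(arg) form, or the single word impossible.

initial: [θ0=180°, θ1=90°, e=2]
1. extend(-1) → [θ0=180°, θ1=90°, e=1]
2. extend(-1) → [θ0=180°, θ1=90°, e=0]
no rival 2-sequence matches.

extend(-1), extend(-1)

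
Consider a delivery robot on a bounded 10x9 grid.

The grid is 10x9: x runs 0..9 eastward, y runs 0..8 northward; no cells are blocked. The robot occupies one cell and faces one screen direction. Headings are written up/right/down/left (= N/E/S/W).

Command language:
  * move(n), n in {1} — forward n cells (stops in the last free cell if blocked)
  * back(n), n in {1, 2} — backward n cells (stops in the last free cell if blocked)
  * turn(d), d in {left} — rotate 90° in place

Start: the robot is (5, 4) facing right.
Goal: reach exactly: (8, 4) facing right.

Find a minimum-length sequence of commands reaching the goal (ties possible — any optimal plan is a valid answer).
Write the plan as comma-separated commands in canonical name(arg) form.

t0: (5, 4) facing right
[1] after move(1): (6, 4) facing right
[2] after move(1): (7, 4) facing right
[3] after move(1): (8, 4) facing right
no 2-step plan works, so 3 is optimal.

move(1), move(1), move(1)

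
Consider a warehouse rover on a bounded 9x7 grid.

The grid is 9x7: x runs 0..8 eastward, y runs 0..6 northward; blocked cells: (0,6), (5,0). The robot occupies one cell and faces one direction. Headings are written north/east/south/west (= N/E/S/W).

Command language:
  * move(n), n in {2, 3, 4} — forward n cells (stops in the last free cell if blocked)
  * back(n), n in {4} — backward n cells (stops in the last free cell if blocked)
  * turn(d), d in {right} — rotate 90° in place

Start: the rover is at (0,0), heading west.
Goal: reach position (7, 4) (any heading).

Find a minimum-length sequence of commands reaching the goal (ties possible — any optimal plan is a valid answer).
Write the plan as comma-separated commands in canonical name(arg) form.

begin: at (0,0), heading west
step 1 (turn(right)): at (0,0), heading north
step 2 (move(4)): at (0,4), heading north
step 3 (turn(right)): at (0,4), heading east
step 4 (move(4)): at (4,4), heading east
step 5 (move(3)): at (7,4), heading east
minimal: 5 command(s), checked below 5.

turn(right), move(4), turn(right), move(4), move(3)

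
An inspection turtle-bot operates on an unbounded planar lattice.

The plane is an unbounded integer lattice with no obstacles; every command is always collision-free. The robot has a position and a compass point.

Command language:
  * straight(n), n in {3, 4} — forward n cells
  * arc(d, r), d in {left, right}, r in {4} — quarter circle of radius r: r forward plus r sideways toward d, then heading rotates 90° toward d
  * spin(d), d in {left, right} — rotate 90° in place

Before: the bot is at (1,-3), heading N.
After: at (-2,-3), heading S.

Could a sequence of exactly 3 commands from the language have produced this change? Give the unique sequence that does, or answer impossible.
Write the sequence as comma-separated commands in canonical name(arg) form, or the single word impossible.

spin(left), straight(3), spin(left)

key: position moved to (-2,-3) AND the heading swung to S — translation plus rotation needed
t0: at (1,-3), heading N
step 1 (spin(left)): at (1,-3), heading W
step 2 (straight(3)): at (-2,-3), heading W
step 3 (spin(left)): at (-2,-3), heading S
no other 3-command option fits: unique.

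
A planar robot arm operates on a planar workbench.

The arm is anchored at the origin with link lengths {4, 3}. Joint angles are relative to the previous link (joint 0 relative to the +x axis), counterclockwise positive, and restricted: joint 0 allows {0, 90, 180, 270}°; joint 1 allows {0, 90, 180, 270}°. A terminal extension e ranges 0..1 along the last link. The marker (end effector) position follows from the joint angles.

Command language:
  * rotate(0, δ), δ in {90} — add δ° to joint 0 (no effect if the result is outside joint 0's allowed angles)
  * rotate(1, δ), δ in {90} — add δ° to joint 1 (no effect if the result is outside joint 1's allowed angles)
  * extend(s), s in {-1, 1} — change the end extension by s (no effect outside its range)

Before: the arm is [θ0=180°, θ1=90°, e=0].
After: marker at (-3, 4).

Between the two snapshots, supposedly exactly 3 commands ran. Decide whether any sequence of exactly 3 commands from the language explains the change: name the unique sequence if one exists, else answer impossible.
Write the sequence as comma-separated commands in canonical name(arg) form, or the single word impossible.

rotate(0, 90), rotate(0, 90), rotate(0, 90)

initial: [θ0=180°, θ1=90°, e=0]
t=1 rotate(0, 90) ⇒ [θ0=270°, θ1=90°, e=0]
t=2 rotate(0, 90) ⇒ [θ0=0°, θ1=90°, e=0]
t=3 rotate(0, 90) ⇒ [θ0=90°, θ1=90°, e=0]
no rival 3-sequence matches.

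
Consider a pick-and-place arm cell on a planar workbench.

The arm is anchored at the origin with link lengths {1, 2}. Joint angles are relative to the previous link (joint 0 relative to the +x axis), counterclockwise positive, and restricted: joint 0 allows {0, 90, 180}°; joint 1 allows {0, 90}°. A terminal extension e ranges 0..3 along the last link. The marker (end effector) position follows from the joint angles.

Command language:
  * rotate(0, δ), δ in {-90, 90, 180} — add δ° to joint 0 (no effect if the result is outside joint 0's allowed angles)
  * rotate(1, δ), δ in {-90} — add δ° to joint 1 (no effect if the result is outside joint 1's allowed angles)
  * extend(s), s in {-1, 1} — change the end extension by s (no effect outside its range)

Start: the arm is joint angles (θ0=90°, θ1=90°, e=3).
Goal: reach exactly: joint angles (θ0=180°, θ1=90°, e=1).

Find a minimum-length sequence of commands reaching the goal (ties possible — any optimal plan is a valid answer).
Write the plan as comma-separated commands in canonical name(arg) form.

extend(-1), extend(-1), rotate(0, 90)

start: joint angles (θ0=90°, θ1=90°, e=3)
t=1 extend(-1) ⇒ joint angles (θ0=90°, θ1=90°, e=2)
t=2 extend(-1) ⇒ joint angles (θ0=90°, θ1=90°, e=1)
t=3 rotate(0, 90) ⇒ joint angles (θ0=180°, θ1=90°, e=1)
shorter routes all fall short; 3 is best.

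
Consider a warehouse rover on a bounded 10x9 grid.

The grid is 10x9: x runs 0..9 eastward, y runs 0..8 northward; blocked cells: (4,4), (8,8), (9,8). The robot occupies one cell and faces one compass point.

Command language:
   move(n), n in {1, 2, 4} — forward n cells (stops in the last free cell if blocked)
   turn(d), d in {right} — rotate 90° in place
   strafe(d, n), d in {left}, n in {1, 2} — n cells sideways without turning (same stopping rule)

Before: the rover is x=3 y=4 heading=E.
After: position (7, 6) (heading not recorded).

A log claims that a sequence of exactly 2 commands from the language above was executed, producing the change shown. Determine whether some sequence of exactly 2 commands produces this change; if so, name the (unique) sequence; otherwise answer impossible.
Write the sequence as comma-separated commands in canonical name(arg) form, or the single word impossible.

key: order matters: swapping strafe(left, 2) and move(4) lands elsewhere
from: x=3 y=4 heading=E
step 1 (strafe(left, 2)): x=3 y=6 heading=E
step 2 (move(4)): x=7 y=6 heading=E
uniquely the one of 36 2-step routes that fits.

strafe(left, 2), move(4)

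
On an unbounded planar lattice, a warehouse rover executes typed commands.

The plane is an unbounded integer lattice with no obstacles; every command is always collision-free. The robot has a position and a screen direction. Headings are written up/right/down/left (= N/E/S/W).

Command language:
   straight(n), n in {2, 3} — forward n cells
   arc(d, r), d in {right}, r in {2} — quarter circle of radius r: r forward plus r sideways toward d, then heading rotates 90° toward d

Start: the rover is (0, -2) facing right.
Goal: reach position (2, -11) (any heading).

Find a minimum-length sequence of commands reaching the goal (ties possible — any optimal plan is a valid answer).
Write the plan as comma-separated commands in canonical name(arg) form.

arc(right, 2), straight(3), straight(2), straight(2)

from: (0, -2) facing right
[1] after arc(right, 2): (2, -4) facing down
[2] after straight(3): (2, -7) facing down
[3] after straight(2): (2, -9) facing down
[4] after straight(2): (2, -11) facing down
nothing shorter than 4 reaches the goal.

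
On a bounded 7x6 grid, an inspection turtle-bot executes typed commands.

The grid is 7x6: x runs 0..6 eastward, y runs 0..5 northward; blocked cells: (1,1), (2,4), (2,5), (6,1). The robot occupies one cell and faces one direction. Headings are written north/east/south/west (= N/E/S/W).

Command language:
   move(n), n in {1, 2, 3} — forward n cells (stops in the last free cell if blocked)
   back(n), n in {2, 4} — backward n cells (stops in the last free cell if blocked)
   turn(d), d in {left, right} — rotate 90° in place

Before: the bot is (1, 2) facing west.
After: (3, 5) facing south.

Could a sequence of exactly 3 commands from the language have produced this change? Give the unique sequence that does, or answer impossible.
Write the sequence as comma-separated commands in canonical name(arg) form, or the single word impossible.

key: order matters: swapping back(2) and back(4) lands elsewhere
start: (1, 2) facing west
t=1 back(2) ⇒ (3, 2) facing west
t=2 turn(left) ⇒ (3, 2) facing south
t=3 back(4) ⇒ (3, 5) facing south
all 343 alternatives checked — unique.

back(2), turn(left), back(4)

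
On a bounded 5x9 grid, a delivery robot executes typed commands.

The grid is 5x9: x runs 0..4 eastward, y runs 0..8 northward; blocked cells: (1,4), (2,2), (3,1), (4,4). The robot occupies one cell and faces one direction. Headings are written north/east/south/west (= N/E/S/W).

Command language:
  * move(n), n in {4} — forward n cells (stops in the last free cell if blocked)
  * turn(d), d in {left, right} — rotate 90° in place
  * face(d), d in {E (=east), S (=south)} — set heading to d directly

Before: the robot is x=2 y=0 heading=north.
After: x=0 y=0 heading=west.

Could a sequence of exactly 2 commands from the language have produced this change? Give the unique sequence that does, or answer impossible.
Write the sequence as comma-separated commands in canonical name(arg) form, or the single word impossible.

turn(left), move(4)

key: running move(4) before turn(left) would end elsewhere — order is forced
start: x=2 y=0 heading=north
t=1 turn(left) ⇒ x=2 y=0 heading=west
t=2 move(4) ⇒ x=0 y=0 heading=west
uniquely the one of 25 2-step routes that fits.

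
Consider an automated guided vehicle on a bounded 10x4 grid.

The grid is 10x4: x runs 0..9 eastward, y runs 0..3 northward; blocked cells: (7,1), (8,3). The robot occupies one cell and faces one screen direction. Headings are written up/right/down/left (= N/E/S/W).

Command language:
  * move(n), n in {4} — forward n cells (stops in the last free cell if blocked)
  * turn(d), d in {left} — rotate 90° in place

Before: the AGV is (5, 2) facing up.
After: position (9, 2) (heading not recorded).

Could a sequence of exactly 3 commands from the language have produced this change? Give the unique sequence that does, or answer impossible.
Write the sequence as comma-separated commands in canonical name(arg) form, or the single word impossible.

impossible

every 3-command combo misses the target.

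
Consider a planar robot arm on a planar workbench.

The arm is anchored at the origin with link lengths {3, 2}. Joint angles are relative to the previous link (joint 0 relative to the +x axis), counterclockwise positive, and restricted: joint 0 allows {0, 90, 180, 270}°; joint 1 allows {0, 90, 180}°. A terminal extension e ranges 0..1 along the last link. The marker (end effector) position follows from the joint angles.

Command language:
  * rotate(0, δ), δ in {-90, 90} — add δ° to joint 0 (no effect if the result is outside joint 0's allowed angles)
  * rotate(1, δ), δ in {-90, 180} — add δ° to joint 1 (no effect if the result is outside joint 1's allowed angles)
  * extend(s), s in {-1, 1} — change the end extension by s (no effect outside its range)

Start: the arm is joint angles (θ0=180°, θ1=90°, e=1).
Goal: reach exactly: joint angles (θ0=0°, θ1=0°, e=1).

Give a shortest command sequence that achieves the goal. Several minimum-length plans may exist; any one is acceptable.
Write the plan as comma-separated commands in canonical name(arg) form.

rotate(0, -90), rotate(0, -90), rotate(1, -90)

t0: joint angles (θ0=180°, θ1=90°, e=1)
1. rotate(0, -90) → joint angles (θ0=90°, θ1=90°, e=1)
2. rotate(0, -90) → joint angles (θ0=0°, θ1=90°, e=1)
3. rotate(1, -90) → joint angles (θ0=0°, θ1=0°, e=1)
no 2-step plan works, so 3 is optimal.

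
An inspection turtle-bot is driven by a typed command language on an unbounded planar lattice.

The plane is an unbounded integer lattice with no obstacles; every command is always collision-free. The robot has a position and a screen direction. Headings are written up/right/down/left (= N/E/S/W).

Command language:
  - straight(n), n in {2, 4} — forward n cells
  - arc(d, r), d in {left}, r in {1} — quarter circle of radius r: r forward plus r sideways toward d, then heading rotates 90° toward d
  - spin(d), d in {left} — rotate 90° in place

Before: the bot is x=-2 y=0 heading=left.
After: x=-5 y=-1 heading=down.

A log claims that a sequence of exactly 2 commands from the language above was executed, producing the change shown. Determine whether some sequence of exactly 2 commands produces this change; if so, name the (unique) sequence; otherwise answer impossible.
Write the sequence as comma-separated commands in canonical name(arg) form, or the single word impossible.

straight(2), arc(left, 1)

key: cell and facing (now S) both changed — the 2 commands mix motion and turning
t0: x=-2 y=0 heading=left
[1] after straight(2): x=-4 y=0 heading=left
[2] after arc(left, 1): x=-5 y=-1 heading=down
no other 2-command option fits: unique.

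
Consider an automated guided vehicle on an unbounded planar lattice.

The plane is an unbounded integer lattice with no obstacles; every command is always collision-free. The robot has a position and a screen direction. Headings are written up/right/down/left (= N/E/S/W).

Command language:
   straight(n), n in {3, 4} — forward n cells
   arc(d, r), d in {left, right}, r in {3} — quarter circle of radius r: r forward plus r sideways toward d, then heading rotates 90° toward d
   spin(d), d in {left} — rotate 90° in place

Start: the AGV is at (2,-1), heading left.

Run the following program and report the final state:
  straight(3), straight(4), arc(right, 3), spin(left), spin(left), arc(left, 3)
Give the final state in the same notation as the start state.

at (-5,-1), heading right

from: at (2,-1), heading left
step 1 (straight(3)): at (-1,-1), heading left
step 2 (straight(4)): at (-5,-1), heading left
step 3 (arc(right, 3)): at (-8,2), heading up
step 4 (spin(left)): at (-8,2), heading left
step 5 (spin(left)): at (-8,2), heading down
step 6 (arc(left, 3)): at (-5,-1), heading right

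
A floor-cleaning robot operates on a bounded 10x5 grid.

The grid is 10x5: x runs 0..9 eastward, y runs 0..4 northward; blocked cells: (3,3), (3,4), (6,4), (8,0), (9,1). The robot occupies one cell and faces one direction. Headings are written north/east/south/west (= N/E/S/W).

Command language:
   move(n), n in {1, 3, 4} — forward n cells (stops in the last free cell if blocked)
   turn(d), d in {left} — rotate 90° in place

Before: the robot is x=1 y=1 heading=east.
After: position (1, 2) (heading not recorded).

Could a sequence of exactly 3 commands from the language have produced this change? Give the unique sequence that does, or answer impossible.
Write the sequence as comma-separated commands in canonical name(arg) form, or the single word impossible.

turn(left), move(1), turn(left)

start: x=1 y=1 heading=east
1. turn(left) → x=1 y=1 heading=north
2. move(1) → x=1 y=2 heading=north
3. turn(left) → x=1 y=2 heading=west
uniquely the one of 64 3-step routes that fits.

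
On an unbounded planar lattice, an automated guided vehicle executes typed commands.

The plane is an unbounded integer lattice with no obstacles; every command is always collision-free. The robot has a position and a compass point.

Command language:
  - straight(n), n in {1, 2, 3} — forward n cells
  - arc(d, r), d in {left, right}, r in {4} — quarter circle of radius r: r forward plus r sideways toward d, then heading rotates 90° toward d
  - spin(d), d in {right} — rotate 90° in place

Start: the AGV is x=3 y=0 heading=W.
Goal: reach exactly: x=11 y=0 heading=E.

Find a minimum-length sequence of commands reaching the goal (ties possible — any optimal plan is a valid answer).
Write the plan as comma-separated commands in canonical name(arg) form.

from: x=3 y=0 heading=W
[1] after arc(left, 4): x=-1 y=-4 heading=S
[2] after arc(left, 4): x=3 y=-8 heading=E
[3] after arc(left, 4): x=7 y=-4 heading=N
[4] after arc(right, 4): x=11 y=0 heading=E
no 3-step plan works, so 4 is optimal.

arc(left, 4), arc(left, 4), arc(left, 4), arc(right, 4)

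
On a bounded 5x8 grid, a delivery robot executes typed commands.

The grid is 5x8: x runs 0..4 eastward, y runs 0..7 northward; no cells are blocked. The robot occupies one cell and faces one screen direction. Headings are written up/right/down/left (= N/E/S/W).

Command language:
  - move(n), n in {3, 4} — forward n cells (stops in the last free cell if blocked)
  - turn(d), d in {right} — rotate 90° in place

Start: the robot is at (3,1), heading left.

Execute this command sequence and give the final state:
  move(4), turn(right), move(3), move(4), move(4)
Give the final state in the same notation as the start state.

at (0,7), heading up

from: at (3,1), heading left
[1] after move(4): at (0,1), heading left
[2] after turn(right): at (0,1), heading up
[3] after move(3): at (0,4), heading up
[4] after move(4): at (0,7), heading up
[5] after move(4): at (0,7), heading up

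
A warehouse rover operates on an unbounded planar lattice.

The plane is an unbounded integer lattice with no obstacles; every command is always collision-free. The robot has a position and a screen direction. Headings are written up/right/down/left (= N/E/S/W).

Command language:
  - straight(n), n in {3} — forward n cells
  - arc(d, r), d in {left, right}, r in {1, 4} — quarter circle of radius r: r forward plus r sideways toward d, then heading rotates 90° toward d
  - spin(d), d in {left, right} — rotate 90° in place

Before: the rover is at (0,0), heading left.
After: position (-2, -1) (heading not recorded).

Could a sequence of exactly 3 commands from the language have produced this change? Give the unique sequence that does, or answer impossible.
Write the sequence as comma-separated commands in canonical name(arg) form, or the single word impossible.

key: order matters: swapping straight(3) and arc(left, 1) lands elsewhere
start: at (0,0), heading left
step 1 (straight(3)): at (-3,0), heading left
step 2 (spin(left)): at (-3,0), heading down
step 3 (arc(left, 1)): at (-2,-1), heading right
no other 3-command option fits: unique.

straight(3), spin(left), arc(left, 1)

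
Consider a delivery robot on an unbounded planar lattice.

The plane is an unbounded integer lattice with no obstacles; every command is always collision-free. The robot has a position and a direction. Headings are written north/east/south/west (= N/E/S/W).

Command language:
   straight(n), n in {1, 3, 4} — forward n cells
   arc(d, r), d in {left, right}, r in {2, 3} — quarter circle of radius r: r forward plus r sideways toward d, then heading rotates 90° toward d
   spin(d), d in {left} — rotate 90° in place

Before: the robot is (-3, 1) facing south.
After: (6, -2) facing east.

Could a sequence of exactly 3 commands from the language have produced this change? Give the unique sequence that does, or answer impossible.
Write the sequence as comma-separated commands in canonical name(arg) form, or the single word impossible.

key: position moved to (6,-2) AND the heading swung to E — translation plus rotation needed
start: (-3, 1) facing south
step 1 (arc(left, 3)): (0, -2) facing east
step 2 (straight(3)): (3, -2) facing east
step 3 (straight(3)): (6, -2) facing east
uniquely the one of 512 3-step routes that fits.

arc(left, 3), straight(3), straight(3)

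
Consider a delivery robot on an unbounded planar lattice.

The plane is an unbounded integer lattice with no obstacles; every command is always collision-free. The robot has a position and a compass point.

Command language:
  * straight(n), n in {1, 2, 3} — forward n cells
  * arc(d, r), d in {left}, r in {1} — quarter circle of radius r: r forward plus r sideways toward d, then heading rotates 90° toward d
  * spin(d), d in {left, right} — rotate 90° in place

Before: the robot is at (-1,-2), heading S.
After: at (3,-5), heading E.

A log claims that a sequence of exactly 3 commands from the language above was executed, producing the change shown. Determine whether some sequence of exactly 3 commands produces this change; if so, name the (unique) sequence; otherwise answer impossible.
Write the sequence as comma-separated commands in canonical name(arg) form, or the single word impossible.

straight(2), arc(left, 1), straight(3)

key: running straight(3) before straight(2) would end elsewhere — order is forced
from: at (-1,-2), heading S
step 1 (straight(2)): at (-1,-4), heading S
step 2 (arc(left, 1)): at (0,-5), heading E
step 3 (straight(3)): at (3,-5), heading E
uniquely the one of 216 3-step routes that fits.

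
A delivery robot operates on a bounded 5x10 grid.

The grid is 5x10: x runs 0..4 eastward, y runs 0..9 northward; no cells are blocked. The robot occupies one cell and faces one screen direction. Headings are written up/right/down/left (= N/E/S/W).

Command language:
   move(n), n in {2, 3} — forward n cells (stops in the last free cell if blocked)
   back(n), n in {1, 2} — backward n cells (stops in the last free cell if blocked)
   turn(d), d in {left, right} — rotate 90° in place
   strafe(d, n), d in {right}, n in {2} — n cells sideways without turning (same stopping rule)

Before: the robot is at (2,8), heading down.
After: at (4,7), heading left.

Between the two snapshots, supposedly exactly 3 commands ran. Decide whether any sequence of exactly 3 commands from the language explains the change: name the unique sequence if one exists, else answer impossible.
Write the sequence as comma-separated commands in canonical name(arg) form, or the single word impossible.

impossible

all 343 sequences checked — none match.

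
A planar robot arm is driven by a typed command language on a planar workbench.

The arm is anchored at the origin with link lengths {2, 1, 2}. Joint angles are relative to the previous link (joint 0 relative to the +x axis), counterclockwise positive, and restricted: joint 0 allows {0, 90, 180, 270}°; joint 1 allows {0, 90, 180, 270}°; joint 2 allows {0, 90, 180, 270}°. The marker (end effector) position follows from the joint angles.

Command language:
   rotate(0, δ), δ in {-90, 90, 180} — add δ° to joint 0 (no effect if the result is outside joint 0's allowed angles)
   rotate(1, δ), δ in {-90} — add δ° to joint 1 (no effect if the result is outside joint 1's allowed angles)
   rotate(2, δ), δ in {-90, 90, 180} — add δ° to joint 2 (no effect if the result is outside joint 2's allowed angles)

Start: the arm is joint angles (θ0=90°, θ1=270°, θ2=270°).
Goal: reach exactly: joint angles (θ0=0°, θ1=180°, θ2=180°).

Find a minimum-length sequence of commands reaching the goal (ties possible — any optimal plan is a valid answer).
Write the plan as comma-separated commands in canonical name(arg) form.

start: joint angles (θ0=90°, θ1=270°, θ2=270°)
[1] after rotate(1, -90): joint angles (θ0=90°, θ1=180°, θ2=270°)
[2] after rotate(0, -90): joint angles (θ0=0°, θ1=180°, θ2=270°)
[3] after rotate(2, -90): joint angles (θ0=0°, θ1=180°, θ2=180°)
no 2-step plan works, so 3 is optimal.

rotate(1, -90), rotate(0, -90), rotate(2, -90)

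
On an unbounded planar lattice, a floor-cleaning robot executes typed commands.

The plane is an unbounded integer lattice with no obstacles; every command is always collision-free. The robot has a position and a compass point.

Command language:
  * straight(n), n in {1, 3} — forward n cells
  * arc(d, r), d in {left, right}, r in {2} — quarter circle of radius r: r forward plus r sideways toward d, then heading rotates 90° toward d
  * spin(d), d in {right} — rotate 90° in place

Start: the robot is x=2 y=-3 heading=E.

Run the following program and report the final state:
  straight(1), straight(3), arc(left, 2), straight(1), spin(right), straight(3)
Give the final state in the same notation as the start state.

begin: x=2 y=-3 heading=E
1. straight(1) → x=3 y=-3 heading=E
2. straight(3) → x=6 y=-3 heading=E
3. arc(left, 2) → x=8 y=-1 heading=N
4. straight(1) → x=8 y=0 heading=N
5. spin(right) → x=8 y=0 heading=E
6. straight(3) → x=11 y=0 heading=E

x=11 y=0 heading=E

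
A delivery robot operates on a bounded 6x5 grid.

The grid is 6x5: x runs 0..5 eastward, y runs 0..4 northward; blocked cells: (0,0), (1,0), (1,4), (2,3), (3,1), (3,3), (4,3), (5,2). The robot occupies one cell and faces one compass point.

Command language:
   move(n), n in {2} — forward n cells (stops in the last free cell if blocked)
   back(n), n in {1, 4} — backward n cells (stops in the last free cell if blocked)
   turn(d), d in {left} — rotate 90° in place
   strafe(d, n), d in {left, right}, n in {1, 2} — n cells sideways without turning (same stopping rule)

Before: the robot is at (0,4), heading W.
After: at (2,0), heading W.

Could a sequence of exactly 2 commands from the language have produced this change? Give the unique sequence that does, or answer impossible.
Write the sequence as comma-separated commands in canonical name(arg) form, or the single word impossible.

no 2-step route produces this change.

impossible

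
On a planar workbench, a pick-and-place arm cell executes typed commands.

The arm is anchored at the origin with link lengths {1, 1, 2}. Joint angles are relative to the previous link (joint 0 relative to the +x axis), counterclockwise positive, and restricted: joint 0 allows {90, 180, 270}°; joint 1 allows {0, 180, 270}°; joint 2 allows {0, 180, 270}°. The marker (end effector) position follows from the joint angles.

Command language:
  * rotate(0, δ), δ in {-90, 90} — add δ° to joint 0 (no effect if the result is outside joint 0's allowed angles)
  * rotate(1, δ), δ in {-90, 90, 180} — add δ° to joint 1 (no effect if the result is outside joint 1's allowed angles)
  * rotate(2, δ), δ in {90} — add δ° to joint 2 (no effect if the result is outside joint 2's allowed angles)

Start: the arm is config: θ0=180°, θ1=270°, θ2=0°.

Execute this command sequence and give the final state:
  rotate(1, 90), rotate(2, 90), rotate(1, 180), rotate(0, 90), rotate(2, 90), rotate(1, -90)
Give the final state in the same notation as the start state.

config: θ0=270°, θ1=180°, θ2=0°

start: config: θ0=180°, θ1=270°, θ2=0°
t=1 rotate(1, 90) ⇒ config: θ0=180°, θ1=0°, θ2=0°
t=2 rotate(2, 90) ⇒ config: θ0=180°, θ1=0°, θ2=0°
t=3 rotate(1, 180) ⇒ config: θ0=180°, θ1=180°, θ2=0°
t=4 rotate(0, 90) ⇒ config: θ0=270°, θ1=180°, θ2=0°
t=5 rotate(2, 90) ⇒ config: θ0=270°, θ1=180°, θ2=0°
t=6 rotate(1, -90) ⇒ config: θ0=270°, θ1=180°, θ2=0°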